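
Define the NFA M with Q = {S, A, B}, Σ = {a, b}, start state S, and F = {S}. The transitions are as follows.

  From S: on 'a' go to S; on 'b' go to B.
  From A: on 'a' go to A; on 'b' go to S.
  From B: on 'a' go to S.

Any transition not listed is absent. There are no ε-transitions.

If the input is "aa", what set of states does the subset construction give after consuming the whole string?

{S}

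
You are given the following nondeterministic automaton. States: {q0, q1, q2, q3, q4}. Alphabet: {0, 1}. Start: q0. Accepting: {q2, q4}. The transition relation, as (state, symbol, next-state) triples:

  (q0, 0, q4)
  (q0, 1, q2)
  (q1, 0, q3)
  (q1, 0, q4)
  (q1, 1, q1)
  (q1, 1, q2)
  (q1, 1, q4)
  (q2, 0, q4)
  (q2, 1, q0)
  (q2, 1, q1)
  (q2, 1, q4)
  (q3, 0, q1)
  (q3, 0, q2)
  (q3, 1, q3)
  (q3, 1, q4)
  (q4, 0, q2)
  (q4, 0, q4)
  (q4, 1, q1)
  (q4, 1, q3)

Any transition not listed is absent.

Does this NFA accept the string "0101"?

Yes

Start in {q0}.
Read '0': q0→{q4}; now {q4}.
Read '1': q4→{q1, q3}; now {q1, q3}.
Read '0': q1→{q3, q4}, q3→{q1, q2}; now {q1, q2, q3, q4}.
Read '1': q1→{q1, q2, q4}, q2→{q0, q1, q4}, q3→{q3, q4}, q4→{q1, q3}; now {q0, q1, q2, q3, q4}.
The final set {q0, q1, q2, q3, q4} contains the accepting states q2, q4.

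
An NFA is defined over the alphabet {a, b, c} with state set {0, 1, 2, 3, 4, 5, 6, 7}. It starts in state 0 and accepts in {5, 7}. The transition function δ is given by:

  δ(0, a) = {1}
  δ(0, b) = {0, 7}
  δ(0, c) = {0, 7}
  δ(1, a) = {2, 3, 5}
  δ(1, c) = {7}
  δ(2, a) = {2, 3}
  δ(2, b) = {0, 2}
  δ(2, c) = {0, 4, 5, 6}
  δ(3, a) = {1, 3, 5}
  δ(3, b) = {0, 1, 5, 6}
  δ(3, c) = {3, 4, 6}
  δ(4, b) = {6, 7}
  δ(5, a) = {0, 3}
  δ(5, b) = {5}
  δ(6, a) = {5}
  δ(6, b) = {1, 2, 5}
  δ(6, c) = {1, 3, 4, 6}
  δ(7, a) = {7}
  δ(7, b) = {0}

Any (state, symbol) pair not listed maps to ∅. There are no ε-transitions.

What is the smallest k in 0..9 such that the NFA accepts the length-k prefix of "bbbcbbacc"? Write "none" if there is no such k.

1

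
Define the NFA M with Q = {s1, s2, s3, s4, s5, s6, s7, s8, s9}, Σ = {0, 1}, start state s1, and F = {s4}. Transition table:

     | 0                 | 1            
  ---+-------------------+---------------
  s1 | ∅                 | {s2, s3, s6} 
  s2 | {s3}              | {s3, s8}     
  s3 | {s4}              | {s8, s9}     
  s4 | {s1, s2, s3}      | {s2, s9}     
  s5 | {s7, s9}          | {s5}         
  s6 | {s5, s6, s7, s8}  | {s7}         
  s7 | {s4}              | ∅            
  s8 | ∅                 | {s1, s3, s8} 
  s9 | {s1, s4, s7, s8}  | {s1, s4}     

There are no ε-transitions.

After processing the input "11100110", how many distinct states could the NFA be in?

Start in {s1}.
Read '1': s1→{s2, s3, s6}; now {s2, s3, s6}.
Read '1': s2→{s3, s8}, s3→{s8, s9}, s6→{s7}; now {s3, s7, s8, s9}.
Read '1': s3→{s8, s9}, s7→∅, s8→{s1, s3, s8}, s9→{s1, s4}; now {s1, s3, s4, s8, s9}.
Read '0': s1→∅, s3→{s4}, s4→{s1, s2, s3}, s8→∅, s9→{s1, s4, s7, s8}; now {s1, s2, s3, s4, s7, s8}.
Read '0': s1→∅, s2→{s3}, s3→{s4}, s4→{s1, s2, s3}, s7→{s4}, s8→∅; now {s1, s2, s3, s4}.
Read '1': s1→{s2, s3, s6}, s2→{s3, s8}, s3→{s8, s9}, s4→{s2, s9}; now {s2, s3, s6, s8, s9}.
Read '1': s2→{s3, s8}, s3→{s8, s9}, s6→{s7}, s8→{s1, s3, s8}, s9→{s1, s4}; now {s1, s3, s4, s7, s8, s9}.
Read '0': s1→∅, s3→{s4}, s4→{s1, s2, s3}, s7→{s4}, s8→∅, s9→{s1, s4, s7, s8}; now {s1, s2, s3, s4, s7, s8}.
That set has 6 states.

6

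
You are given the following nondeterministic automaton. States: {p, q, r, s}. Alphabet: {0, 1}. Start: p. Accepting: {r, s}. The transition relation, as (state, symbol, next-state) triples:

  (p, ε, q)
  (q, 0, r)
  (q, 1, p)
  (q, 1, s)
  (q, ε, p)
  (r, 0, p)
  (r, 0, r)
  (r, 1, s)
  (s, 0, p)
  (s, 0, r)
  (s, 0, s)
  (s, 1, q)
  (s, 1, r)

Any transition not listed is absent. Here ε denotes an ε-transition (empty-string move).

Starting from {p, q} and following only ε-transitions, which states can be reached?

Begin with {p, q}.
No ε-moves leave this set, so the closure equals the set itself.

{p, q}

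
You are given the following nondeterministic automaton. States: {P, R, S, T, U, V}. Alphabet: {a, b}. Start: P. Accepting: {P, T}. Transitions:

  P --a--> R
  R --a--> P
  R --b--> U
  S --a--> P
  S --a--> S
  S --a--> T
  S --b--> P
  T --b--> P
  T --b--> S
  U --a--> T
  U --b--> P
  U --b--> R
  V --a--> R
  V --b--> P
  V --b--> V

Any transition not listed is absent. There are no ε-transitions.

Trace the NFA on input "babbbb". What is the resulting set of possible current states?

Start in {P}.
Read 'b': {P} → ∅.
The set is empty and remains empty for the remaining 5 symbols.

∅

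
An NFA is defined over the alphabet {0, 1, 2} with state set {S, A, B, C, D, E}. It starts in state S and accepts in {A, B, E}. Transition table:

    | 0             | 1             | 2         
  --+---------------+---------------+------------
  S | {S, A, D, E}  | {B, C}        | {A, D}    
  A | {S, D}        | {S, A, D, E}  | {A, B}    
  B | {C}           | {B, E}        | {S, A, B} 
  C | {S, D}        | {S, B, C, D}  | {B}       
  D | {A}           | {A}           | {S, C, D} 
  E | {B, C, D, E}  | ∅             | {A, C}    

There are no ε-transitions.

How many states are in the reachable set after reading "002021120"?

Start in {S}.
Read '0': S→{S, A, D, E}; now {S, A, D, E}.
Read '0': S→{S, A, D, E}, A→{S, D}, D→{A}, E→{B, C, D, E}; now {S, A, B, C, D, E}.
Read '2': S→{A, D}, A→{A, B}, B→{S, A, B}, C→{B}, D→{S, C, D}, E→{A, C}; now {S, A, B, C, D}.
Read '0': S→{S, A, D, E}, A→{S, D}, B→{C}, C→{S, D}, D→{A}; now {S, A, C, D, E}.
Read '2': S→{A, D}, A→{A, B}, C→{B}, D→{S, C, D}, E→{A, C}; now {S, A, B, C, D}.
Read '1': S→{B, C}, A→{S, A, D, E}, B→{B, E}, C→{S, B, C, D}, D→{A}; now {S, A, B, C, D, E}.
Read '1': S→{B, C}, A→{S, A, D, E}, B→{B, E}, C→{S, B, C, D}, D→{A}, E→∅; now {S, A, B, C, D, E}.
Read '2': S→{A, D}, A→{A, B}, B→{S, A, B}, C→{B}, D→{S, C, D}, E→{A, C}; now {S, A, B, C, D}.
Read '0': S→{S, A, D, E}, A→{S, D}, B→{C}, C→{S, D}, D→{A}; now {S, A, C, D, E}.
That set has 5 states.

5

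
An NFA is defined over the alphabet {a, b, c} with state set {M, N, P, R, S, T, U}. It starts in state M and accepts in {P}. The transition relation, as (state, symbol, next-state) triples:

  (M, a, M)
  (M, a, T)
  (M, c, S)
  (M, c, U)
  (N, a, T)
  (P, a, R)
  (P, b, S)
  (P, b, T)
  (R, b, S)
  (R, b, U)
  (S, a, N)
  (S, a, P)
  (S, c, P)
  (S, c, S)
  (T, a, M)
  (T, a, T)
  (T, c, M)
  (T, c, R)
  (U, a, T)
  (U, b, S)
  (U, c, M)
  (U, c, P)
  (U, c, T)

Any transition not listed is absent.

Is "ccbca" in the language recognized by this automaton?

Yes

Start in {M}.
Read 'c': M→{S, U}; now {S, U}.
Read 'c': S→{P, S}, U→{M, P, T}; now {M, P, S, T}.
Read 'b': M→∅, P→{S, T}, S→∅, T→∅; now {S, T}.
Read 'c': S→{P, S}, T→{M, R}; now {M, P, R, S}.
Read 'a': M→{M, T}, P→{R}, R→∅, S→{N, P}; now {M, N, P, R, T}.
The final set {M, N, P, R, T} contains the accepting state P.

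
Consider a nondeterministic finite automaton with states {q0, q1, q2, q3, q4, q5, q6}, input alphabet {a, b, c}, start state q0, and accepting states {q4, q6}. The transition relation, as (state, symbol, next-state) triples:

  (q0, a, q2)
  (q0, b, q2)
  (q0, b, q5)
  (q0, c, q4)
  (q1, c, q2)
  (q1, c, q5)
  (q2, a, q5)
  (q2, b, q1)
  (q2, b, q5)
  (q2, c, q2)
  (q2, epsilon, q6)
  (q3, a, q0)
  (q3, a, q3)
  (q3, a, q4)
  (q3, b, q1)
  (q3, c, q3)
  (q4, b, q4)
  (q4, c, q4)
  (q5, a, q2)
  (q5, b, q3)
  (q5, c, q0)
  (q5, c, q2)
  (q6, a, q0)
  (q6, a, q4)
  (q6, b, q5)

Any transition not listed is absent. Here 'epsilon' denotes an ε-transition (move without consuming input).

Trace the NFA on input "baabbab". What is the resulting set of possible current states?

Start in {q0}.
Read 'b': q0→{q2, q5}; union {q2, q5}; ε-closure = {q2, q5, q6}.
Read 'a': q2→{q5}, q5→{q2}, q6→{q0, q4}; union {q0, q2, q4, q5}; ε-closure = {q0, q2, q4, q5, q6}.
Read 'a': q0→{q2}, q2→{q5}, q4→∅, q5→{q2}, q6→{q0, q4}; union {q0, q2, q4, q5}; ε-closure = {q0, q2, q4, q5, q6}.
Read 'b': q0→{q2, q5}, q2→{q1, q5}, q4→{q4}, q5→{q3}, q6→{q5}; union {q1, q2, q3, q4, q5}; ε-closure = {q1, q2, q3, q4, q5, q6}.
Read 'b': q1→∅, q2→{q1, q5}, q3→{q1}, q4→{q4}, q5→{q3}, q6→{q5}; now {q1, q3, q4, q5}.
Read 'a': q1→∅, q3→{q0, q3, q4}, q4→∅, q5→{q2}; union {q0, q2, q3, q4}; ε-closure = {q0, q2, q3, q4, q6}.
Read 'b': q0→{q2, q5}, q2→{q1, q5}, q3→{q1}, q4→{q4}, q6→{q5}; union {q1, q2, q4, q5}; ε-closure = {q1, q2, q4, q5, q6}.

{q1, q2, q4, q5, q6}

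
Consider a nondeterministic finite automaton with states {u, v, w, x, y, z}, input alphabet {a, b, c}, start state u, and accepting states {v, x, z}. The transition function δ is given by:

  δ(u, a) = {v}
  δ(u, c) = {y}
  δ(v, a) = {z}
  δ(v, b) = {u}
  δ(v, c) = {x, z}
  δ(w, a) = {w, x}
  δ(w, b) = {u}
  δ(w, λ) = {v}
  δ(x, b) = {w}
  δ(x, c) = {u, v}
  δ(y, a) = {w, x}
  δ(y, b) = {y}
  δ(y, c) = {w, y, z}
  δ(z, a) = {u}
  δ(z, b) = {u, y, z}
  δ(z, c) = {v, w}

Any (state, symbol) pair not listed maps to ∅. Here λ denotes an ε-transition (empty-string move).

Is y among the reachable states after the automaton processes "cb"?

Start in {u}.
Read 'c': u→{y}; now {y}.
Read 'b': y→{y}; now {y}.
State y is in {y}.

Yes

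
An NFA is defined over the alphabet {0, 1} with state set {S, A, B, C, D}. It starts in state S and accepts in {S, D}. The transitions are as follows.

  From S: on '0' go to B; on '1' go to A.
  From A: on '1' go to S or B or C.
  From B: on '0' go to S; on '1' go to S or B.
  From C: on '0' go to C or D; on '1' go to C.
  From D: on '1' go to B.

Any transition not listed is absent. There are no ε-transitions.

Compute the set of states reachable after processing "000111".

Start in {S}.
Read '0': {S} → {B}.
Read '0': {B} → {S}.
Read '0': {S} → {B}.
Read '1': {B} → {S, B}.
Read '1': {S, B} → {S, A, B}.
Read '1': {S, A, B} → {S, A, B, C}.

{S, A, B, C}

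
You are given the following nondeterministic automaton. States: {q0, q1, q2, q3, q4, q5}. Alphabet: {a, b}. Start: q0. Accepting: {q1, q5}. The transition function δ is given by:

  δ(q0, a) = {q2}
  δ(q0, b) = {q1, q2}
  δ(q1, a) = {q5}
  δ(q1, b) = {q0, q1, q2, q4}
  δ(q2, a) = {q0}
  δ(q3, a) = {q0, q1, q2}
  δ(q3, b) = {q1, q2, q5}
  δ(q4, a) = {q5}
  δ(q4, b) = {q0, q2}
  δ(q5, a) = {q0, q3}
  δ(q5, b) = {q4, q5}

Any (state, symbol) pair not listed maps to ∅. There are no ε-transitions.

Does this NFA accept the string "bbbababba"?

Yes

Start in {q0}.
Read 'b': q0→{q1, q2}; now {q1, q2}.
Read 'b': q1→{q0, q1, q2, q4}, q2→∅; now {q0, q1, q2, q4}.
Read 'b': q0→{q1, q2}, q1→{q0, q1, q2, q4}, q2→∅, q4→{q0, q2}; now {q0, q1, q2, q4}.
Read 'a': q0→{q2}, q1→{q5}, q2→{q0}, q4→{q5}; now {q0, q2, q5}.
Read 'b': q0→{q1, q2}, q2→∅, q5→{q4, q5}; now {q1, q2, q4, q5}.
Read 'a': q1→{q5}, q2→{q0}, q4→{q5}, q5→{q0, q3}; now {q0, q3, q5}.
Read 'b': q0→{q1, q2}, q3→{q1, q2, q5}, q5→{q4, q5}; now {q1, q2, q4, q5}.
Read 'b': q1→{q0, q1, q2, q4}, q2→∅, q4→{q0, q2}, q5→{q4, q5}; now {q0, q1, q2, q4, q5}.
Read 'a': q0→{q2}, q1→{q5}, q2→{q0}, q4→{q5}, q5→{q0, q3}; now {q0, q2, q3, q5}.
The final set {q0, q2, q3, q5} contains the accepting state q5.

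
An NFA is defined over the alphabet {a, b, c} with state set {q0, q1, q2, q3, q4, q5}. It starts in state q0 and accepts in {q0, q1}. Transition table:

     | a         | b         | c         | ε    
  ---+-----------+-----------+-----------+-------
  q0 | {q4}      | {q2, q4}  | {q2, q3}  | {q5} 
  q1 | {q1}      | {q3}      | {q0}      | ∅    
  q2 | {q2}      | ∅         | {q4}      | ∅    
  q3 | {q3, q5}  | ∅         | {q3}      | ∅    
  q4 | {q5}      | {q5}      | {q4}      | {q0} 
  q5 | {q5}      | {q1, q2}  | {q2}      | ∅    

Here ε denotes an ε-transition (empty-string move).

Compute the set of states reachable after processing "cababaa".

Start: ε-closure({q0}) = {q0, q5}.
Read 'c': {q0, q5} → {q2, q3}.
Read 'a': {q2, q3} → {q2, q3, q5}.
Read 'b': {q2, q3, q5} → {q1, q2}.
Read 'a': {q1, q2} → {q1, q2}.
Read 'b': {q1, q2} → {q3}.
Read 'a': {q3} → {q3, q5}.
Read 'a': {q3, q5} → {q3, q5}.

{q3, q5}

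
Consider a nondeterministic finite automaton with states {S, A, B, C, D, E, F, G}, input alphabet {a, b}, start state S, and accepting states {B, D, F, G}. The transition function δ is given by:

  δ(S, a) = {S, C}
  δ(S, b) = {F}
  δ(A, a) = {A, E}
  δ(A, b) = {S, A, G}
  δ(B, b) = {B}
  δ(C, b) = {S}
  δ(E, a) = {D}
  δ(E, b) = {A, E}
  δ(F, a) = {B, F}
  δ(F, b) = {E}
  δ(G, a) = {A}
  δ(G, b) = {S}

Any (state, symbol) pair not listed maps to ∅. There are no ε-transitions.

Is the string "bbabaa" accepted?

No

Start in {S}.
Read 'b': {S} → {F}.
Read 'b': {F} → {E}.
Read 'a': {E} → {D}.
Read 'b': {D} → ∅.
The set is empty and remains empty for the remaining 2 symbols.
The final set ∅ contains no accepting state.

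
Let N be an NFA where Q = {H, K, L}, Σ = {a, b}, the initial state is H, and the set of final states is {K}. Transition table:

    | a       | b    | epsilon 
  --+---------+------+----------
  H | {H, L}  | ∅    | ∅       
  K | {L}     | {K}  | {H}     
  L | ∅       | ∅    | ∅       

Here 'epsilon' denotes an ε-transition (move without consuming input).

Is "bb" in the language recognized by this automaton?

Start in {H}.
Read 'b': {H} → ∅.
The set is empty and remains empty for the remaining 1 symbol.
The final set ∅ contains no accepting state.

No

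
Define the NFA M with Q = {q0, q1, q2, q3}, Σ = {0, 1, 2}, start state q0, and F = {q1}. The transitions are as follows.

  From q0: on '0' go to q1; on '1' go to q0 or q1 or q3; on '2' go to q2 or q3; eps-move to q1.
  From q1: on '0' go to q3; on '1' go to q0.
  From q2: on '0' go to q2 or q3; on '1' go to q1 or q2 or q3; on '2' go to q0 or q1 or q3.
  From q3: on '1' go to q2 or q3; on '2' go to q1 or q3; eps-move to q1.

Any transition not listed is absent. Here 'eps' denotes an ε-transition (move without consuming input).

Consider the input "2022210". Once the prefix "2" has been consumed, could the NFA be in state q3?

Start: ε-closure({q0}) = {q0, q1}.
Read '2': q0→{q2, q3}, q1→∅; union {q2, q3}; ε-closure = {q1, q2, q3}.
State q3 is in {q1, q2, q3}.

Yes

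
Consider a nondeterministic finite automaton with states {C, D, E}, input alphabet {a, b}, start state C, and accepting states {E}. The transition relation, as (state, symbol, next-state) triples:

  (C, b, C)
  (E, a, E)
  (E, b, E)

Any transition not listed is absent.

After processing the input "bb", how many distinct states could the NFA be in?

1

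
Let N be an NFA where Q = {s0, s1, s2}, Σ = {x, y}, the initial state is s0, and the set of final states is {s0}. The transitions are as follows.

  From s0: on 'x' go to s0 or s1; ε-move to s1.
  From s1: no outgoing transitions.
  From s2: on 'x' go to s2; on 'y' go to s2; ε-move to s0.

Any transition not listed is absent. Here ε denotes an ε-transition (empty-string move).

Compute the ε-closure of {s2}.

{s0, s1, s2}

Begin with {s2}.
ε-move s2 → s0; add s0.
ε-move s0 → s1; add s1.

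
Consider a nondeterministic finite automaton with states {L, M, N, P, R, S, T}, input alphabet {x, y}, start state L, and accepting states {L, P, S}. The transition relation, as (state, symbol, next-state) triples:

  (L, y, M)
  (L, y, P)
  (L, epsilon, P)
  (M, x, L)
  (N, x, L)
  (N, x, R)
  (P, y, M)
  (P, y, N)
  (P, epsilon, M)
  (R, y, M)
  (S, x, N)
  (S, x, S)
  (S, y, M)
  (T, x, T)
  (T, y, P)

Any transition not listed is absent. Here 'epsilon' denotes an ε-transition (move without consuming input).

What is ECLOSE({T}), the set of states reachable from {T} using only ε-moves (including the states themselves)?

Begin with {T}.
No ε-moves leave this set, so the closure equals the set itself.

{T}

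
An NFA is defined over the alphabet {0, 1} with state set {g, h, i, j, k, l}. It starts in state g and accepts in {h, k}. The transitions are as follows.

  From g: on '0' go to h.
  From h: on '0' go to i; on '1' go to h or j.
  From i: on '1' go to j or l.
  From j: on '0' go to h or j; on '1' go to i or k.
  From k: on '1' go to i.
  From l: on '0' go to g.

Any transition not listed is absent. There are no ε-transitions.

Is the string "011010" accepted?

Start in {g}.
Read '0': g→{h}; now {h}.
Read '1': h→{h, j}; now {h, j}.
Read '1': h→{h, j}, j→{i, k}; now {h, i, j, k}.
Read '0': h→{i}, i→∅, j→{h, j}, k→∅; now {h, i, j}.
Read '1': h→{h, j}, i→{j, l}, j→{i, k}; now {h, i, j, k, l}.
Read '0': h→{i}, i→∅, j→{h, j}, k→∅, l→{g}; now {g, h, i, j}.
The final set {g, h, i, j} contains the accepting state h.

Yes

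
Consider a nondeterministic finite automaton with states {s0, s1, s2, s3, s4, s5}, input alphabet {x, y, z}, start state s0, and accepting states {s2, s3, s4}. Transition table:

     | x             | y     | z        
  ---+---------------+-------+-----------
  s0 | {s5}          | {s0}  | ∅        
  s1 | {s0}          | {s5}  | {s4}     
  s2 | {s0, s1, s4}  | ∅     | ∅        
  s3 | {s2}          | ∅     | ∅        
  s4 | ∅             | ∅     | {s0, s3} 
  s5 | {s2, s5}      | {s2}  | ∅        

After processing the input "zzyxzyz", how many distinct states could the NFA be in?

Start in {s0}.
Read 'z': s0→∅; now ∅.
The set is empty and remains empty for the remaining 6 symbols.
That set has 0 states.

0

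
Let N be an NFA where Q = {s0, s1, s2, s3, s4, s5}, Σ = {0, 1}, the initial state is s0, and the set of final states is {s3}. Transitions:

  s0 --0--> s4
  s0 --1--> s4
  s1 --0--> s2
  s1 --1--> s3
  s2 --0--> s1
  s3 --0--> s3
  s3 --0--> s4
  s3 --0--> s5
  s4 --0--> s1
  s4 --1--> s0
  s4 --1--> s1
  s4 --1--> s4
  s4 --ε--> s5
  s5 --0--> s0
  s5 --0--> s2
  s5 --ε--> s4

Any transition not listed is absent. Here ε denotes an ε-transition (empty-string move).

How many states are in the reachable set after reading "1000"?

3

Start in {s0}.
Read '1': {s0} → {s4, s5}.
Read '0': {s4, s5} → {s0, s1, s2}.
Read '0': {s0, s1, s2} → {s1, s2, s4, s5}.
Read '0': {s1, s2, s4, s5} → {s0, s1, s2}.
That set has 3 states.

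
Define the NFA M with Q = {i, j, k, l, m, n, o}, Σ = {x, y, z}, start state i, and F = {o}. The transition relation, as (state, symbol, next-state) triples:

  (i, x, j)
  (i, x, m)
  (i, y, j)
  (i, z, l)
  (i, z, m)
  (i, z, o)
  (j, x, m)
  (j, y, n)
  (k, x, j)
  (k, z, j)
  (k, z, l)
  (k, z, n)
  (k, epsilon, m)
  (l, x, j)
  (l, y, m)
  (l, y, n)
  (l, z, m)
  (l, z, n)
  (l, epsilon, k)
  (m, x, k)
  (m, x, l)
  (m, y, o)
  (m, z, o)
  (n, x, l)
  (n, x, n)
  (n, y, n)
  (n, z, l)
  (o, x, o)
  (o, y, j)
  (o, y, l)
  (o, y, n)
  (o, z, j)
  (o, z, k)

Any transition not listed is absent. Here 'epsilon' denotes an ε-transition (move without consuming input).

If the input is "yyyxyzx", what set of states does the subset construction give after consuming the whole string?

Start in {i}.
Read 'y': i→{j}; now {j}.
Read 'y': j→{n}; now {n}.
Read 'y': n→{n}; now {n}.
Read 'x': n→{l, n}; union {l, n}; ε-closure = {k, l, m, n}.
Read 'y': k→∅, l→{m, n}, m→{o}, n→{n}; now {m, n, o}.
Read 'z': m→{o}, n→{l}, o→{j, k}; union {j, k, l, o}; ε-closure = {j, k, l, m, o}.
Read 'x': j→{m}, k→{j}, l→{j}, m→{k, l}, o→{o}; now {j, k, l, m, o}.

{j, k, l, m, o}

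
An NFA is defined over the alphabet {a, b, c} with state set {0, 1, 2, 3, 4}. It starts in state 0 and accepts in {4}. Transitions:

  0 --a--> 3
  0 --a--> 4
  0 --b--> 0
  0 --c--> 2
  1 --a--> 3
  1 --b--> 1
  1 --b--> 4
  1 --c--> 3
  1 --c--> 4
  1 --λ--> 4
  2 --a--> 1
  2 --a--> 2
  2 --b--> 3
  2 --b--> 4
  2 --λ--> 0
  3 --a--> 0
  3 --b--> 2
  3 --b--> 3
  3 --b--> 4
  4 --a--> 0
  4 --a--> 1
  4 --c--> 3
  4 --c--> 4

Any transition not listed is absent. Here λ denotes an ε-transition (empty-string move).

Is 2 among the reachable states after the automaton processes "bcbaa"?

No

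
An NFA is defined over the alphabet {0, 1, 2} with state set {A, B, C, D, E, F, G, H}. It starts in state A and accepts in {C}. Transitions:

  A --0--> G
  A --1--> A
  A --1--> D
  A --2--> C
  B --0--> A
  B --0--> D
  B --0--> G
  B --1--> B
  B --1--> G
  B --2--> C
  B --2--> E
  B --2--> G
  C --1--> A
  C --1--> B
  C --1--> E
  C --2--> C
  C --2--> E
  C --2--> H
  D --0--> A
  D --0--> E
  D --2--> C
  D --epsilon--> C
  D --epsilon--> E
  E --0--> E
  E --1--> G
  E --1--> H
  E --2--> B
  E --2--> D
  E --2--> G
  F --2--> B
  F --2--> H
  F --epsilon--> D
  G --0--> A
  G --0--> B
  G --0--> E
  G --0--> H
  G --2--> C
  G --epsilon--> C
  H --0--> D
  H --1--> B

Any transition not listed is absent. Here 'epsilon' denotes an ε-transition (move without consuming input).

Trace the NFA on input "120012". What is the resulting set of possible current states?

Start in {A}.
Read '1': {A} → {A, C, D, E}.
Read '2': {A, C, D, E} → {B, C, D, E, G, H}.
Read '0': {B, C, D, E, G, H} → {A, B, C, D, E, G, H}.
Read '0': {A, B, C, D, E, G, H} → {A, B, C, D, E, G, H}.
Read '1': {A, B, C, D, E, G, H} → {A, B, C, D, E, G, H}.
Read '2': {A, B, C, D, E, G, H} → {B, C, D, E, G, H}.

{B, C, D, E, G, H}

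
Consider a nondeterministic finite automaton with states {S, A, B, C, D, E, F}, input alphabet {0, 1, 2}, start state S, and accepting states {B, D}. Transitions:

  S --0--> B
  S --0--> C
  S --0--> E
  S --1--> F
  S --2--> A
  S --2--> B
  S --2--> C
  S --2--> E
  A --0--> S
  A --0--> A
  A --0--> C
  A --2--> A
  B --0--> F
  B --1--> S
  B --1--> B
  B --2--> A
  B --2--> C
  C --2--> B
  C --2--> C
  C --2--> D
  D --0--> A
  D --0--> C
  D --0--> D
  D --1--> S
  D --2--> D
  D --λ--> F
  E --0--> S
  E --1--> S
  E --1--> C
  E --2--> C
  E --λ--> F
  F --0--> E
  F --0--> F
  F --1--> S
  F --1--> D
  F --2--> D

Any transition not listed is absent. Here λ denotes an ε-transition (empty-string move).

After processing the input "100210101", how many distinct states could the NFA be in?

5

Start in {S}.
Read '1': {S} → {F}.
Read '0': {F} → {E, F}.
Read '0': {E, F} → {S, E, F}.
Read '2': {S, E, F} → {A, B, C, D, E, F}.
Read '1': {A, B, C, D, E, F} → {S, B, C, D, F}.
Read '0': {S, B, C, D, F} → {A, B, C, D, E, F}.
Read '1': {A, B, C, D, E, F} → {S, B, C, D, F}.
Read '0': {S, B, C, D, F} → {A, B, C, D, E, F}.
Read '1': {A, B, C, D, E, F} → {S, B, C, D, F}.
That set has 5 states.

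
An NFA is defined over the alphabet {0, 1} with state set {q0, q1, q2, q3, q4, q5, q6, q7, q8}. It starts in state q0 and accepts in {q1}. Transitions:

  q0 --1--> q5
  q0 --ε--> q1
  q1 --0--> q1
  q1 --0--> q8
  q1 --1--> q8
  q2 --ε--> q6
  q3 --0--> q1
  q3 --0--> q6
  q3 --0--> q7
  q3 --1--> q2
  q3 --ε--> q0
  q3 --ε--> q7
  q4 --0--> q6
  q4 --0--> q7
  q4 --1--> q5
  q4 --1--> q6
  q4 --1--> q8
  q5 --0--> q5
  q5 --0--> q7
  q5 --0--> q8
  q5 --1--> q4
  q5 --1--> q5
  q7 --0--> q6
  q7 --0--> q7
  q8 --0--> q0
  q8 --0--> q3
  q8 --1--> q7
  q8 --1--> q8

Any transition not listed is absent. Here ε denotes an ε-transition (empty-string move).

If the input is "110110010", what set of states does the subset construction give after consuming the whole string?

{q0, q1, q3, q5, q6, q7, q8}

Start: ε-closure({q0}) = {q0, q1}.
Read '1': {q0, q1} → {q5, q8}.
Read '1': {q5, q8} → {q4, q5, q7, q8}.
Read '0': {q4, q5, q7, q8} → {q0, q1, q3, q5, q6, q7, q8}.
Read '1': {q0, q1, q3, q5, q6, q7, q8} → {q2, q4, q5, q6, q7, q8}.
Read '1': {q2, q4, q5, q6, q7, q8} → {q4, q5, q6, q7, q8}.
Read '0': {q4, q5, q6, q7, q8} → {q0, q1, q3, q5, q6, q7, q8}.
Read '0': {q0, q1, q3, q5, q6, q7, q8} → {q0, q1, q3, q5, q6, q7, q8}.
Read '1': {q0, q1, q3, q5, q6, q7, q8} → {q2, q4, q5, q6, q7, q8}.
Read '0': {q2, q4, q5, q6, q7, q8} → {q0, q1, q3, q5, q6, q7, q8}.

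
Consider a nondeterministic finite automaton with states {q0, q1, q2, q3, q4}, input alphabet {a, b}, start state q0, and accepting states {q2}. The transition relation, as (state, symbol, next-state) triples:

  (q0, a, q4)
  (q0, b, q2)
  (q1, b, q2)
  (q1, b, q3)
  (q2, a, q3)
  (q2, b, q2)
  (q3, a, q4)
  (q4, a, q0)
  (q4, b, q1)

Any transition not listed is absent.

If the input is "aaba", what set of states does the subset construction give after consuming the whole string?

{q3}

Start in {q0}.
Read 'a': {q0} → {q4}.
Read 'a': {q4} → {q0}.
Read 'b': {q0} → {q2}.
Read 'a': {q2} → {q3}.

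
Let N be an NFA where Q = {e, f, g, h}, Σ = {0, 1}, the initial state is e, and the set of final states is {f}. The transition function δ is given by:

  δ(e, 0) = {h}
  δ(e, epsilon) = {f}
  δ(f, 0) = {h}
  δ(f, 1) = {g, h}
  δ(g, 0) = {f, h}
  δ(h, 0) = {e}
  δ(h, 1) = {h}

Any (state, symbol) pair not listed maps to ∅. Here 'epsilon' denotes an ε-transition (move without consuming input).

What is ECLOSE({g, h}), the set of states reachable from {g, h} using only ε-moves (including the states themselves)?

Begin with {g, h}.
No ε-moves leave this set, so the closure equals the set itself.

{g, h}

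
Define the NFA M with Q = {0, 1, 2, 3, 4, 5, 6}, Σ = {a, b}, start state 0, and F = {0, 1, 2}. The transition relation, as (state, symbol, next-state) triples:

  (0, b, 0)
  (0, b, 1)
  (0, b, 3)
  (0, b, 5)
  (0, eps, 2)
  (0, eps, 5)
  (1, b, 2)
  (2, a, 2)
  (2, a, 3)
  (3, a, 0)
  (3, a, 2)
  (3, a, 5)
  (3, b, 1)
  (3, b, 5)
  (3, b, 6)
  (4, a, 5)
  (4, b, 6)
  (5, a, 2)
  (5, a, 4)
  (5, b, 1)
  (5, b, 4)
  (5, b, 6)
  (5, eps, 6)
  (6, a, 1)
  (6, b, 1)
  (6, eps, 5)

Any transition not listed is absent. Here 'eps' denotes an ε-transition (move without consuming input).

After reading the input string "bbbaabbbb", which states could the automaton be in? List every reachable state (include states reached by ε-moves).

Start: ε-closure({0}) = {0, 2, 5, 6}.
Read 'b': {0, 2, 5, 6} → {0, 1, 2, 3, 4, 5, 6}.
Read 'b': {0, 1, 2, 3, 4, 5, 6} → {0, 1, 2, 3, 4, 5, 6}.
Read 'b': {0, 1, 2, 3, 4, 5, 6} → {0, 1, 2, 3, 4, 5, 6}.
Read 'a': {0, 1, 2, 3, 4, 5, 6} → {0, 1, 2, 3, 4, 5, 6}.
Read 'a': {0, 1, 2, 3, 4, 5, 6} → {0, 1, 2, 3, 4, 5, 6}.
Read 'b': {0, 1, 2, 3, 4, 5, 6} → {0, 1, 2, 3, 4, 5, 6}.
Read 'b': {0, 1, 2, 3, 4, 5, 6} → {0, 1, 2, 3, 4, 5, 6}.
Read 'b': {0, 1, 2, 3, 4, 5, 6} → {0, 1, 2, 3, 4, 5, 6}.
Read 'b': {0, 1, 2, 3, 4, 5, 6} → {0, 1, 2, 3, 4, 5, 6}.

{0, 1, 2, 3, 4, 5, 6}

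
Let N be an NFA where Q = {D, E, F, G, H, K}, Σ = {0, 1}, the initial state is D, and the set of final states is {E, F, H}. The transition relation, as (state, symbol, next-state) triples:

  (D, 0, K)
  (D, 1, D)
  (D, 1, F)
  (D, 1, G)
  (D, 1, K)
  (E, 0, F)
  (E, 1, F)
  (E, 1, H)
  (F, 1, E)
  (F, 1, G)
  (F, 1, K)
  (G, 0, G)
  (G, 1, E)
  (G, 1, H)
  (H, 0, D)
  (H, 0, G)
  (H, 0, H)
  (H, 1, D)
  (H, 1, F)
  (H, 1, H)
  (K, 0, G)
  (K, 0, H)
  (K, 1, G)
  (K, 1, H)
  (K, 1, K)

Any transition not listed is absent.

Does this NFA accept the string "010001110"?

Start in {D}.
Read '0': {D} → {K}.
Read '1': {K} → {G, H, K}.
Read '0': {G, H, K} → {D, G, H}.
Read '0': {D, G, H} → {D, G, H, K}.
Read '0': {D, G, H, K} → {D, G, H, K}.
Read '1': {D, G, H, K} → {D, E, F, G, H, K}.
Read '1': {D, E, F, G, H, K} → {D, E, F, G, H, K}.
Read '1': {D, E, F, G, H, K} → {D, E, F, G, H, K}.
Read '0': {D, E, F, G, H, K} → {D, F, G, H, K}.
The final set {D, F, G, H, K} contains the accepting states F, H.

Yes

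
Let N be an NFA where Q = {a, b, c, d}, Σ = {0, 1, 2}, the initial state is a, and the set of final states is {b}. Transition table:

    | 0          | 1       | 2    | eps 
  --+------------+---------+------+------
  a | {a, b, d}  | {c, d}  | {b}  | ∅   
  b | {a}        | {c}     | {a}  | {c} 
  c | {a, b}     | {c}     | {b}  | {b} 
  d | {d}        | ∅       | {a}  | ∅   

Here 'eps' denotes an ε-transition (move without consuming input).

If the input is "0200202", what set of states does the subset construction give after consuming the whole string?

Start in {a}.
Read '0': a→{a, b, d}; union {a, b, d}; ε-closure = {a, b, c, d}.
Read '2': a→{b}, b→{a}, c→{b}, d→{a}; union {a, b}; ε-closure = {a, b, c}.
Read '0': a→{a, b, d}, b→{a}, c→{a, b}; union {a, b, d}; ε-closure = {a, b, c, d}.
Read '0': a→{a, b, d}, b→{a}, c→{a, b}, d→{d}; union {a, b, d}; ε-closure = {a, b, c, d}.
Read '2': a→{b}, b→{a}, c→{b}, d→{a}; union {a, b}; ε-closure = {a, b, c}.
Read '0': a→{a, b, d}, b→{a}, c→{a, b}; union {a, b, d}; ε-closure = {a, b, c, d}.
Read '2': a→{b}, b→{a}, c→{b}, d→{a}; union {a, b}; ε-closure = {a, b, c}.

{a, b, c}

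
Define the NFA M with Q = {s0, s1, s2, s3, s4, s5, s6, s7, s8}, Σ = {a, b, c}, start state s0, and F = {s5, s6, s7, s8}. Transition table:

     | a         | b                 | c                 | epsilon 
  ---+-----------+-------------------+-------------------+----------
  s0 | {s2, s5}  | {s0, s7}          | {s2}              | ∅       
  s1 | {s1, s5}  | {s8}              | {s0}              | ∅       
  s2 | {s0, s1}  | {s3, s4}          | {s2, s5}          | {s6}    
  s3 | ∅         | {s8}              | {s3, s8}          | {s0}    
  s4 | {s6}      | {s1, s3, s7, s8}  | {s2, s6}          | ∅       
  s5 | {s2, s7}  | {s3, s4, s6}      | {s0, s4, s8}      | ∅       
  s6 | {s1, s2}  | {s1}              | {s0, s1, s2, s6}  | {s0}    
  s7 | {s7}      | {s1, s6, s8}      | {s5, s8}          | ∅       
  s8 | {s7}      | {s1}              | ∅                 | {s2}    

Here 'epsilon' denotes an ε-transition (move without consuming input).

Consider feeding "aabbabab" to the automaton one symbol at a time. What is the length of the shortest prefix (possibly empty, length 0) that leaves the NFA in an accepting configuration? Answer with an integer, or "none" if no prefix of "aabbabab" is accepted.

1

Start in {s0}.
Read 'a': s0→{s2, s5}; union {s2, s5}; ε-closure = {s0, s2, s5, s6}.
None of the earlier sets intersect F, but {s0, s2, s5, s6} does.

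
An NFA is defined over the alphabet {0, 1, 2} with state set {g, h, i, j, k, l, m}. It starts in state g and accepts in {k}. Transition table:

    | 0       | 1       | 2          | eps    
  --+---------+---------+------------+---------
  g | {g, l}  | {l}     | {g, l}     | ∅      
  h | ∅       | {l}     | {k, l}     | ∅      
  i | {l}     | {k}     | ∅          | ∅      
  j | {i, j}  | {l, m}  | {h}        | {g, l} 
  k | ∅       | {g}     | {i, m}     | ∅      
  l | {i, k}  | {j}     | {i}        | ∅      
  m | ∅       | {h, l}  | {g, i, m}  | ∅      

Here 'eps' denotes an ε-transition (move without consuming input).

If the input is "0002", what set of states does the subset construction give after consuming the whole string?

{g, i, l, m}

Start in {g}.
Read '0': g→{g, l}; now {g, l}.
Read '0': g→{g, l}, l→{i, k}; now {g, i, k, l}.
Read '0': g→{g, l}, i→{l}, k→∅, l→{i, k}; now {g, i, k, l}.
Read '2': g→{g, l}, i→∅, k→{i, m}, l→{i}; now {g, i, l, m}.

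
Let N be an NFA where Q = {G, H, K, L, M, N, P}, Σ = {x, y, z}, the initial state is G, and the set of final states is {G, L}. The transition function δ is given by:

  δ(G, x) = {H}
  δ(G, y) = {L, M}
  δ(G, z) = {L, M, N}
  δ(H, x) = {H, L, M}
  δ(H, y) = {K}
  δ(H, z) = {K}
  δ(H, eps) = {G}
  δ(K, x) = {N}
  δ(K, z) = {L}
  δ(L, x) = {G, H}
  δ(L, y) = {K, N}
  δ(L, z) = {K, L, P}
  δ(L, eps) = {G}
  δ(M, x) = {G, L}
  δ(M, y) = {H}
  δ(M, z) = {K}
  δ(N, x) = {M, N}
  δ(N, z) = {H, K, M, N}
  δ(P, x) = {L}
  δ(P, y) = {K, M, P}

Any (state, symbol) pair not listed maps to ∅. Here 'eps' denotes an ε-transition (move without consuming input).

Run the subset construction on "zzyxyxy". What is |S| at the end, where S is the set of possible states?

Start in {G}.
Read 'z': {G} → {G, L, M, N}.
Read 'z': {G, L, M, N} → {G, H, K, L, M, N, P}.
Read 'y': {G, H, K, L, M, N, P} → {G, H, K, L, M, N, P}.
Read 'x': {G, H, K, L, M, N, P} → {G, H, L, M, N}.
Read 'y': {G, H, L, M, N} → {G, H, K, L, M, N}.
Read 'x': {G, H, K, L, M, N} → {G, H, L, M, N}.
Read 'y': {G, H, L, M, N} → {G, H, K, L, M, N}.
That set has 6 states.

6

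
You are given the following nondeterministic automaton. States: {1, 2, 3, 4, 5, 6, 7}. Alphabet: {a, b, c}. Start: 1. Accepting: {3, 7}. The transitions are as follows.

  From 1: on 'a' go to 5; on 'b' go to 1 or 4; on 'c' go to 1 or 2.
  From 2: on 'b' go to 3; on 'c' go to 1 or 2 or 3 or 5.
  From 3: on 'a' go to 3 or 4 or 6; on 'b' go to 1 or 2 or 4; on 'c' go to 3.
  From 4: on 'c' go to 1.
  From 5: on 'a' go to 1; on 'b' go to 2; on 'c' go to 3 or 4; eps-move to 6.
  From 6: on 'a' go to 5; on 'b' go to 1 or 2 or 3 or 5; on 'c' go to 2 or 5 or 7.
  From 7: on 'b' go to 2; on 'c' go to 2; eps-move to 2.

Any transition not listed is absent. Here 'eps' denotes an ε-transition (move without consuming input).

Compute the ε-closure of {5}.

{5, 6}

Begin with {5}.
ε-move 5 → 6; add 6.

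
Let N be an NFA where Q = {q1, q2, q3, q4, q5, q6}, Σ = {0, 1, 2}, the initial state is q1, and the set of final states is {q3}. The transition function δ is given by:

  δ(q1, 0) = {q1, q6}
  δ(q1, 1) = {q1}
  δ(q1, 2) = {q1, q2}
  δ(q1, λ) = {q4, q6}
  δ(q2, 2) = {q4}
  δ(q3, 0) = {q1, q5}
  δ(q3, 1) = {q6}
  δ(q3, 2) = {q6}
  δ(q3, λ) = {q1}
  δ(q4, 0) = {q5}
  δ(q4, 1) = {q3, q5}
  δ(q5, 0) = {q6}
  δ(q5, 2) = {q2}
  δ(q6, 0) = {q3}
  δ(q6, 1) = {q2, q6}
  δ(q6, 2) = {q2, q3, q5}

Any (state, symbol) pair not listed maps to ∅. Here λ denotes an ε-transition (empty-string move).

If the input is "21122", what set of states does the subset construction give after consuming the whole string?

{q1, q2, q3, q4, q5, q6}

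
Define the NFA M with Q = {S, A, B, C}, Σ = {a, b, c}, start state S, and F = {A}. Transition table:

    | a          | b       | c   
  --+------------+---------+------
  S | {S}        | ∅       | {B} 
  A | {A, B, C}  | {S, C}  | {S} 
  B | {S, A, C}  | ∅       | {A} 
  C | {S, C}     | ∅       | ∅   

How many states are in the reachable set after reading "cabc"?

Start in {S}.
Read 'c': {S} → {B}.
Read 'a': {B} → {S, A, C}.
Read 'b': {S, A, C} → {S, C}.
Read 'c': {S, C} → {B}.
That set has 1 state.

1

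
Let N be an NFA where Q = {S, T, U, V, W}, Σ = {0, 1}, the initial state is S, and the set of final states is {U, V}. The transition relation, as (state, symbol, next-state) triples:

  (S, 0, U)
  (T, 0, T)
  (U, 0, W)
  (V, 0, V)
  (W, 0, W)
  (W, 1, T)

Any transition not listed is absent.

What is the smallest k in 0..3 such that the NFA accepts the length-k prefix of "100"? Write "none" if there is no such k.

none

Start in {S}.
Read '1': {S} → ∅.
The set is empty and remains empty for the remaining 2 symbols.
No reachable set along the way intersects F.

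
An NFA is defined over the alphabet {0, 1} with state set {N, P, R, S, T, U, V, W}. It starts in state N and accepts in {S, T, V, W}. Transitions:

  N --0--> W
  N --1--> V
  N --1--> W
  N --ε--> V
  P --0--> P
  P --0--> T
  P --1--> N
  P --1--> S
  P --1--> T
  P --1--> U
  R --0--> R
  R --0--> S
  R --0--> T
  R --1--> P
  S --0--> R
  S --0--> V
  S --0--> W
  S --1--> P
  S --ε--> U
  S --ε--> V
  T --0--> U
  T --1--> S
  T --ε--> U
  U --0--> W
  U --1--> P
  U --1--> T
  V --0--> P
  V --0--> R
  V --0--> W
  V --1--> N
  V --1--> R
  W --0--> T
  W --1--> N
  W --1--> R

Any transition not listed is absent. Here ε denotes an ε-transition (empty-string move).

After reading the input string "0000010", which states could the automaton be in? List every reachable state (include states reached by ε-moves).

{P, R, S, T, U, V, W}

Start: ε-closure({N}) = {N, V}.
Read '0': N→{W}, V→{P, R, W}; now {P, R, W}.
Read '0': P→{P, T}, R→{R, S, T}, W→{T}; union {P, R, S, T}; ε-closure = {P, R, S, T, U, V}.
Read '0': P→{P, T}, R→{R, S, T}, S→{R, V, W}, T→{U}, U→{W}, V→{P, R, W}; now {P, R, S, T, U, V, W}.
Read '0': P→{P, T}, R→{R, S, T}, S→{R, V, W}, T→{U}, U→{W}, V→{P, R, W}, W→{T}; now {P, R, S, T, U, V, W}.
Read '0': P→{P, T}, R→{R, S, T}, S→{R, V, W}, T→{U}, U→{W}, V→{P, R, W}, W→{T}; now {P, R, S, T, U, V, W}.
Read '1': P→{N, S, T, U}, R→{P}, S→{P}, T→{S}, U→{P, T}, V→{N, R}, W→{N, R}; union {N, P, R, S, T, U}; ε-closure = {N, P, R, S, T, U, V}.
Read '0': N→{W}, P→{P, T}, R→{R, S, T}, S→{R, V, W}, T→{U}, U→{W}, V→{P, R, W}; now {P, R, S, T, U, V, W}.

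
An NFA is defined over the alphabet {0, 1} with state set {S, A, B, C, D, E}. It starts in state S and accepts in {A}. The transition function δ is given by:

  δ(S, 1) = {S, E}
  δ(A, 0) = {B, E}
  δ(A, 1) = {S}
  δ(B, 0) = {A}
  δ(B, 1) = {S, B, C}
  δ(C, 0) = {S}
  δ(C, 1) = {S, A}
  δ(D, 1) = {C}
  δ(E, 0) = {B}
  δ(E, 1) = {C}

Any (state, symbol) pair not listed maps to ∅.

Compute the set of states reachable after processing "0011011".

Start in {S}.
Read '0': S→∅; now ∅.
The set is empty and remains empty for the remaining 6 symbols.

∅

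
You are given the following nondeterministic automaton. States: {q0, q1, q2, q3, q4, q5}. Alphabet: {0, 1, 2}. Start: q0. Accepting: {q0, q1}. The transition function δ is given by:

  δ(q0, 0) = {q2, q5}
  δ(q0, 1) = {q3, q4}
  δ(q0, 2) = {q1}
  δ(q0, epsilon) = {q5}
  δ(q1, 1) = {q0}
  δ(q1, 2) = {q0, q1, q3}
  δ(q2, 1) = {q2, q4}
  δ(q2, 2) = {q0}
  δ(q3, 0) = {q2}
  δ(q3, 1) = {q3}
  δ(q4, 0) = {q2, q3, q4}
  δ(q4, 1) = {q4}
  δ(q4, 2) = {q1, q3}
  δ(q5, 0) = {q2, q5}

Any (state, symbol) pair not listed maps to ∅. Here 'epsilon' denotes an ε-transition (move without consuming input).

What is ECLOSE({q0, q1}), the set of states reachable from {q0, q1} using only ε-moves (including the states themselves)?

Begin with {q0, q1}.
ε-move q0 → q5; add q5.

{q0, q1, q5}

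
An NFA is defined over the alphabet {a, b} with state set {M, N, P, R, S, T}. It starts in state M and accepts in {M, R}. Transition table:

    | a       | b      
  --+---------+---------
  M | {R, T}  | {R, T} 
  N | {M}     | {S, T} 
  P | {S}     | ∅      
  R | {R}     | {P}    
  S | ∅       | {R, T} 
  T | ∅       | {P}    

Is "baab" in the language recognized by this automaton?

No

Start in {M}.
Read 'b': {M} → {R, T}.
Read 'a': {R, T} → {R}.
Read 'a': {R} → {R}.
Read 'b': {R} → {P}.
The final set {P} contains no accepting state.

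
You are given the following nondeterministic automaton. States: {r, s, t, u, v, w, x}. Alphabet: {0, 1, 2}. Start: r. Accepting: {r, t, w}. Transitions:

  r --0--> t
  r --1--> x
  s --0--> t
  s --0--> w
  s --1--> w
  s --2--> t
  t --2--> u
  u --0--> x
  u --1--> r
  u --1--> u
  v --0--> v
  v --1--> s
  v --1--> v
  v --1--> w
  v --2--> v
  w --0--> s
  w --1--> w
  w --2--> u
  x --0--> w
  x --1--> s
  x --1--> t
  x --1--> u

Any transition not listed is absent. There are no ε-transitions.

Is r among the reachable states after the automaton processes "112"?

Start in {r}.
Read '1': r→{x}; now {x}.
Read '1': x→{s, t, u}; now {s, t, u}.
Read '2': s→{t}, t→{u}, u→∅; now {t, u}.
State r is not in {t, u}.

No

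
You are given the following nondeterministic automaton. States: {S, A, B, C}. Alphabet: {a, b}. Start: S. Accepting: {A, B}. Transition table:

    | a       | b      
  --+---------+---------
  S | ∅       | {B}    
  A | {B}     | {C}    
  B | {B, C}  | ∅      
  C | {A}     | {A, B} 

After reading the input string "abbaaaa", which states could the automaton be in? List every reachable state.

∅

Start in {S}.
Read 'a': S→∅; now ∅.
The set is empty and remains empty for the remaining 6 symbols.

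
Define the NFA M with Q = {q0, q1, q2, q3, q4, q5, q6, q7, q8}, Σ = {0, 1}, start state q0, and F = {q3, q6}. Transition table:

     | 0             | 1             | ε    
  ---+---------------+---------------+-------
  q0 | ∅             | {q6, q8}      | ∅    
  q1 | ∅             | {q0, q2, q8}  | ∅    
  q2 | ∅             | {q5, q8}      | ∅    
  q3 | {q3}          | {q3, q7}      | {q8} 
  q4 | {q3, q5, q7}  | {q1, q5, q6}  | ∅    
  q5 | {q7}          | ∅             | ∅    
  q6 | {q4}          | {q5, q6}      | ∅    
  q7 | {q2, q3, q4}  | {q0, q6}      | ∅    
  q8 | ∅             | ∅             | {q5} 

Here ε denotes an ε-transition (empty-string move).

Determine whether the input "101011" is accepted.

Start in {q0}.
Read '1': {q0} → {q5, q6, q8}.
Read '0': {q5, q6, q8} → {q4, q7}.
Read '1': {q4, q7} → {q0, q1, q5, q6}.
Read '0': {q0, q1, q5, q6} → {q4, q7}.
Read '1': {q4, q7} → {q0, q1, q5, q6}.
Read '1': {q0, q1, q5, q6} → {q0, q2, q5, q6, q8}.
The final set {q0, q2, q5, q6, q8} contains the accepting state q6.

Yes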